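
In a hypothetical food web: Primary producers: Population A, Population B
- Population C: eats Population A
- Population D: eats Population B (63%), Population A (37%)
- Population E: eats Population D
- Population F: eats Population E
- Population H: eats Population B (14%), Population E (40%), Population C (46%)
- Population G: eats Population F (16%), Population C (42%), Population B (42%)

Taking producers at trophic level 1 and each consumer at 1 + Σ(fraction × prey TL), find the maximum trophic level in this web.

4

Population C: 1 + 1 = 2
Population D: 1 + (0.63×1 + 0.37×1) = 2
Population E: 1 + 2 = 3
Population F: 1 + 3 = 4
Population G: 1 + (0.16×4 + 0.42×2 + 0.42×1) = 2.9
Population H: 1 + (0.14×1 + 0.4×3 + 0.46×2) = 3.26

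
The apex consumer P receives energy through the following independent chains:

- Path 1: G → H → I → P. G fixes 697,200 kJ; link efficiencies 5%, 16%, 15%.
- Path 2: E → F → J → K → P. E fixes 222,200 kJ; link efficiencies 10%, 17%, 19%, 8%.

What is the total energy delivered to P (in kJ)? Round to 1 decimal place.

894.1 kJ

Path 1: 697200 × 0.05 × 0.16 × 0.15 = 836.64 kJ
Path 2: 222200 × 0.1 × 0.17 × 0.19 × 0.08 = 57.41648 kJ
Total at P: 836.64 + 57.41648 = 894.05648 kJ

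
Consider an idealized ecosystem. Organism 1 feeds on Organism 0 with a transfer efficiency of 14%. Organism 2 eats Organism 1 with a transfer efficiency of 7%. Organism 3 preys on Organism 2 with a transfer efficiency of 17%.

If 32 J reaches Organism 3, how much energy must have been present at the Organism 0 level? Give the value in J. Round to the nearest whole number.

19208 J

Cumulative transfer efficiency: 0.14 × 0.07 × 0.17 = 0.001666
Organism 0 energy = 32 / 0.001666 = 19208 J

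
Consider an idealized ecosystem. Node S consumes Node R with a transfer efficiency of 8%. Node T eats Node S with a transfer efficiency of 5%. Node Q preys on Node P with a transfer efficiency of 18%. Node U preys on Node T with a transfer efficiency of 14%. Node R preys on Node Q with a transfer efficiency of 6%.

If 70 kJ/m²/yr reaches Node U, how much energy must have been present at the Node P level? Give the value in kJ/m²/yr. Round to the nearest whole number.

Cumulative transfer efficiency: 0.18 × 0.06 × 0.08 × 0.05 × 0.14 = 0.000006048
Node P energy = 70 / 0.000006048 = 11574074 kJ/m²/yr

11574074 kJ/m²/yr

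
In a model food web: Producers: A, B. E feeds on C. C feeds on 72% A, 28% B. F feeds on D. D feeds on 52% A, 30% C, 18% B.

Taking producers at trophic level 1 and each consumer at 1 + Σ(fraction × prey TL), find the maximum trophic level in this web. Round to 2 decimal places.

3.30

C: 1 + (0.72×1 + 0.28×1) = 2
D: 1 + (0.52×1 + 0.3×2 + 0.18×1) = 2.3
E: 1 + 2 = 3
F: 1 + 2.3 = 3.3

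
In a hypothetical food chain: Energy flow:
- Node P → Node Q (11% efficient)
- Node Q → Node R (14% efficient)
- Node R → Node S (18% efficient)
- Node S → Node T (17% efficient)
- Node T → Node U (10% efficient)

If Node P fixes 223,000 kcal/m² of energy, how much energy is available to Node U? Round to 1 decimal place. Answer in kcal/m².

10.5 kcal/m²

Node Q: 223000 × 0.11 = 24530 kcal/m²
Node R: 24530 × 0.14 = 3434.2 kcal/m²
Node S: 3434.2 × 0.18 = 618.156 kcal/m²
Node T: 618.156 × 0.17 = 105.08652 kcal/m²
Node U: 105.08652 × 0.1 = 10.508652 kcal/m²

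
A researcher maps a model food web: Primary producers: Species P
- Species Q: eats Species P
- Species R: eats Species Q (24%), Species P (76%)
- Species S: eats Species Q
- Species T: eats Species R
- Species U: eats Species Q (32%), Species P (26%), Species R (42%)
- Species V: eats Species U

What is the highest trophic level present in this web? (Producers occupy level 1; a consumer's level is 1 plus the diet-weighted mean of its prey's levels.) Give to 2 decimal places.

Species Q: 1 + 1 = 2
Species R: 1 + (0.24×2 + 0.76×1) = 2.24
Species S: 1 + 2 = 3
Species T: 1 + 2.24 = 3.24
Species U: 1 + (0.32×2 + 0.26×1 + 0.42×2.24) = 2.8408
Species V: 1 + 2.8408 = 3.8408

3.84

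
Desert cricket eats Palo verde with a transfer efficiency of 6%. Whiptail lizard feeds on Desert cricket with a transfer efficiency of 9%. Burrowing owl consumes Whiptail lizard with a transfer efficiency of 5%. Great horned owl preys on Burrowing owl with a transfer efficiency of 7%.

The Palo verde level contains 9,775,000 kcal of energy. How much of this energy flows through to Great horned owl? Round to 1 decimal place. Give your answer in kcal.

184.7 kcal

Desert cricket: 9775000 × 0.06 = 586500 kcal
Whiptail lizard: 586500 × 0.09 = 52785 kcal
Burrowing owl: 52785 × 0.05 = 2639.25 kcal
Great horned owl: 2639.25 × 0.07 = 184.7475 kcal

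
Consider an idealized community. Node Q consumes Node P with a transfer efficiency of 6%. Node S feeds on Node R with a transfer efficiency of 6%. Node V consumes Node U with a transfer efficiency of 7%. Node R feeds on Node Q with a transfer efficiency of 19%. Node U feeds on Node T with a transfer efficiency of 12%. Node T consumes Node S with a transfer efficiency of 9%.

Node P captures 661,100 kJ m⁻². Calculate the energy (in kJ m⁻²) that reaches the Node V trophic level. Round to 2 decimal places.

Node Q: 661100 × 0.06 = 39666 kJ m⁻²
Node R: 39666 × 0.19 = 7536.54 kJ m⁻²
Node S: 7536.54 × 0.06 = 452.1924 kJ m⁻²
Node T: 452.1924 × 0.09 = 40.697316 kJ m⁻²
Node U: 40.697316 × 0.12 = 4.88367792 kJ m⁻²
Node V: 4.88367792 × 0.07 = 0.3418574544 kJ m⁻²

0.34 kJ m⁻²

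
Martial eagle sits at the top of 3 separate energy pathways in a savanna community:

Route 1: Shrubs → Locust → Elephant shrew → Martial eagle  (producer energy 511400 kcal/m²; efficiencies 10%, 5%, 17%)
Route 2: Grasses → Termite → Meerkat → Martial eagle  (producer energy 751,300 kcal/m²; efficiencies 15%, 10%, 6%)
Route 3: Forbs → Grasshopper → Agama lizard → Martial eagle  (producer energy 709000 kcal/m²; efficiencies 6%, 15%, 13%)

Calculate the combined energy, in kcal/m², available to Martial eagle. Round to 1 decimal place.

Route 1: 511400 × 0.1 × 0.05 × 0.17 = 434.69 kcal/m²
Route 2: 751300 × 0.15 × 0.1 × 0.06 = 676.17 kcal/m²
Route 3: 709000 × 0.06 × 0.15 × 0.13 = 829.53 kcal/m²
Total at Martial eagle: 434.69 + 676.17 + 829.53 = 1940.39 kcal/m²

1940.4 kcal/m²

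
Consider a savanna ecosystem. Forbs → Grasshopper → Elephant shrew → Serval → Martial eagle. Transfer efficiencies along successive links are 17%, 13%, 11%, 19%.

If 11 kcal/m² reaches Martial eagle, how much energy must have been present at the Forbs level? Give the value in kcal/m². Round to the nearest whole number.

23815 kcal/m²

Cumulative transfer efficiency: 0.17 × 0.13 × 0.11 × 0.19 = 0.00046189
Forbs energy = 11 / 0.00046189 = 23815 kcal/m²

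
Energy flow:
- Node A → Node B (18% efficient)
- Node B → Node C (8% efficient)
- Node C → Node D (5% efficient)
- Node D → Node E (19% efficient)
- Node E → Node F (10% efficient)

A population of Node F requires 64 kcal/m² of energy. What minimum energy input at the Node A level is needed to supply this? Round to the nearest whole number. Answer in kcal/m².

Cumulative transfer efficiency: 0.18 × 0.08 × 0.05 × 0.19 × 0.1 = 0.00001368
Node A energy = 64 / 0.00001368 = 4678363 kcal/m²

4678363 kcal/m²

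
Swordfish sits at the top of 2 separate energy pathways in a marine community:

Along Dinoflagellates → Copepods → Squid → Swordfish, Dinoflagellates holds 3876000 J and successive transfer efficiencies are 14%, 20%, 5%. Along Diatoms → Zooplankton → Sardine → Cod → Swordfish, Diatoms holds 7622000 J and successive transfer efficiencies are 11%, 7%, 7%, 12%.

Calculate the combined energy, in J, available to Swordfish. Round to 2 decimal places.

Via Dinoflagellates: 3876000 × 0.14 × 0.2 × 0.05 = 5426.4 J
Via Diatoms: 7622000 × 0.11 × 0.07 × 0.07 × 0.12 = 492.99096 J
Total at Swordfish: 5426.4 + 492.99096 = 5919.39096 J

5919.39 J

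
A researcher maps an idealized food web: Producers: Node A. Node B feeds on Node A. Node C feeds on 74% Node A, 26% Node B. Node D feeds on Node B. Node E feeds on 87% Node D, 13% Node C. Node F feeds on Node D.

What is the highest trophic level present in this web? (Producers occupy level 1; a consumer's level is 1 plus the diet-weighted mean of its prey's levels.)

4

Node B: 1 + 1 = 2
Node C: 1 + (0.74×1 + 0.26×2) = 2.26
Node D: 1 + 2 = 3
Node E: 1 + (0.87×3 + 0.13×2.26) = 3.9038
Node F: 1 + 3 = 4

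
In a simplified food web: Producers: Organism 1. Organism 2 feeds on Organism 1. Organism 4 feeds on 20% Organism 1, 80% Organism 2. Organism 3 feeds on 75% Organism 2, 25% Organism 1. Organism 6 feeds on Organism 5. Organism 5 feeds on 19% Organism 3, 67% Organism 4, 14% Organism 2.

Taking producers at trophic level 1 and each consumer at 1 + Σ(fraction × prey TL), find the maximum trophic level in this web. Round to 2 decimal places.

4.68

Organism 2: 1 + 1 = 2
Organism 3: 1 + (0.75×2 + 0.25×1) = 2.75
Organism 4: 1 + (0.2×1 + 0.8×2) = 2.8
Organism 5: 1 + (0.19×2.75 + 0.67×2.8 + 0.14×2) = 3.6785
Organism 6: 1 + 3.6785 = 4.6785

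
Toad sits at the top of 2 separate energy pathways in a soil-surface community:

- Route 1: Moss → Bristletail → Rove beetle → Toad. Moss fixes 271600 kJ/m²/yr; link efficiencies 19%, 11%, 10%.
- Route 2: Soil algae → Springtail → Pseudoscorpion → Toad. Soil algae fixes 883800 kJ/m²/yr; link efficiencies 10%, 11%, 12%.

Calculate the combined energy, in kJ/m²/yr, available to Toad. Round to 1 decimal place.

Route 1: 271600 × 0.19 × 0.11 × 0.1 = 567.644 kJ/m²/yr
Route 2: 883800 × 0.1 × 0.11 × 0.12 = 1166.616 kJ/m²/yr
Total at Toad: 567.644 + 1166.616 = 1734.26 kJ/m²/yr

1734.3 kJ/m²/yr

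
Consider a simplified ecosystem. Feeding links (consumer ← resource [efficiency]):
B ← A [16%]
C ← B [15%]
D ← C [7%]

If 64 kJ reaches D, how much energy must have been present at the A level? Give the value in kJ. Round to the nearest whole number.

38095 kJ

Cumulative transfer efficiency: 0.16 × 0.15 × 0.07 = 0.00168
A energy = 64 / 0.00168 = 38095 kJ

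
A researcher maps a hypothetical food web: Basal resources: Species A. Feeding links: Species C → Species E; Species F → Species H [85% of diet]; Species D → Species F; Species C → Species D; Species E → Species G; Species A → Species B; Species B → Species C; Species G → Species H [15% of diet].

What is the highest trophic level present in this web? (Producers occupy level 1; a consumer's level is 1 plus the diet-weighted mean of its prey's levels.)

6

Species B: 1 + 1 = 2
Species C: 1 + 2 = 3
Species D: 1 + 3 = 4
Species E: 1 + 3 = 4
Species F: 1 + 4 = 5
Species G: 1 + 4 = 5
Species H: 1 + (0.85×5 + 0.15×5) = 6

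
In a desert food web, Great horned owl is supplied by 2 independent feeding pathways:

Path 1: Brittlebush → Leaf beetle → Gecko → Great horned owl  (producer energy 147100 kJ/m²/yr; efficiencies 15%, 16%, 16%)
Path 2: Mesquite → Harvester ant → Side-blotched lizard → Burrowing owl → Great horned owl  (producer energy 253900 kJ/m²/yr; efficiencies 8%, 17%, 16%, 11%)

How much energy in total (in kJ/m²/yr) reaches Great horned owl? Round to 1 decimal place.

625.6 kJ/m²/yr

Path 1: 147100 × 0.15 × 0.16 × 0.16 = 564.864 kJ/m²/yr
Path 2: 253900 × 0.08 × 0.17 × 0.16 × 0.11 = 60.773504 kJ/m²/yr
Total at Great horned owl: 564.864 + 60.773504 = 625.637504 kJ/m²/yr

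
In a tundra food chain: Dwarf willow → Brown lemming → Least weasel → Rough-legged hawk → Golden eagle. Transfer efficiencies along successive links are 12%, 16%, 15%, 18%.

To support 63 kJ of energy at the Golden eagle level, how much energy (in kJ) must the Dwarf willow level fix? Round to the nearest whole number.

Cumulative transfer efficiency: 0.12 × 0.16 × 0.15 × 0.18 = 0.0005184
Dwarf willow energy = 63 / 0.0005184 = 121528 kJ

121528 kJ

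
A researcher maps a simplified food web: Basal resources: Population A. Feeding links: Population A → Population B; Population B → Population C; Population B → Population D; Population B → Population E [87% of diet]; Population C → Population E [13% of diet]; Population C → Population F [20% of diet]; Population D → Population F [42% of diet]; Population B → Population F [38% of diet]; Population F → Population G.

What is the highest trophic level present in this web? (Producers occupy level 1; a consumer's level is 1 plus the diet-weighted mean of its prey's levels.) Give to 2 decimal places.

4.62

Population B: 1 + 1 = 2
Population C: 1 + 2 = 3
Population D: 1 + 2 = 3
Population E: 1 + (0.87×2 + 0.13×3) = 3.13
Population F: 1 + (0.2×3 + 0.42×3 + 0.38×2) = 3.62
Population G: 1 + 3.62 = 4.62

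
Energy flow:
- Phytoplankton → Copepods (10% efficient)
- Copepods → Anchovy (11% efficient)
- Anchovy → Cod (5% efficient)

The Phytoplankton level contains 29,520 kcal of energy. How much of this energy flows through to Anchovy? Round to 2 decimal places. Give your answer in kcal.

324.72 kcal

Copepods: 29520 × 0.1 = 2952 kcal
Anchovy: 2952 × 0.11 = 324.72 kcal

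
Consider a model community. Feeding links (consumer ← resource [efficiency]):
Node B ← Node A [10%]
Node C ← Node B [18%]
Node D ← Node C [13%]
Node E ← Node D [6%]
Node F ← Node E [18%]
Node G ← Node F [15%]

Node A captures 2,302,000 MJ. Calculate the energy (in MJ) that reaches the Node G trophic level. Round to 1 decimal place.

8.7 MJ

Node B: 2302000 × 0.1 = 230200 MJ
Node C: 230200 × 0.18 = 41436 MJ
Node D: 41436 × 0.13 = 5386.68 MJ
Node E: 5386.68 × 0.06 = 323.2008 MJ
Node F: 323.2008 × 0.18 = 58.176144 MJ
Node G: 58.176144 × 0.15 = 8.7264216 MJ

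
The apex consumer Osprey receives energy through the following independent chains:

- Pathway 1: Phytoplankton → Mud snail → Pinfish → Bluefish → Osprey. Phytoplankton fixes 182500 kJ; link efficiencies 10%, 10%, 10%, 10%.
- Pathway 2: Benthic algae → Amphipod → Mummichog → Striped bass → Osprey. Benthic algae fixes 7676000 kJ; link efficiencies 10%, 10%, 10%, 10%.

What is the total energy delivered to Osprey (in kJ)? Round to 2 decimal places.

785.85 kJ

Pathway 1: 182500 × 0.1 × 0.1 × 0.1 × 0.1 = 18.25 kJ
Pathway 2: 7676000 × 0.1 × 0.1 × 0.1 × 0.1 = 767.6 kJ
Total at Osprey: 18.25 + 767.6 = 785.85 kJ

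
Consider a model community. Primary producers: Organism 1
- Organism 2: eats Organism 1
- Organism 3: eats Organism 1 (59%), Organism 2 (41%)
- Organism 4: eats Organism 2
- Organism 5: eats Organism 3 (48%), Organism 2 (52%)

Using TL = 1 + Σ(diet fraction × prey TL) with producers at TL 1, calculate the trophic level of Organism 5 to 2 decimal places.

Organism 2: 1 + 1 = 2
Organism 3: 1 + (0.59×1 + 0.41×2) = 2.41
Organism 4: 1 + 2 = 3
Organism 5: 1 + (0.48×2.41 + 0.52×2) = 3.1968

3.20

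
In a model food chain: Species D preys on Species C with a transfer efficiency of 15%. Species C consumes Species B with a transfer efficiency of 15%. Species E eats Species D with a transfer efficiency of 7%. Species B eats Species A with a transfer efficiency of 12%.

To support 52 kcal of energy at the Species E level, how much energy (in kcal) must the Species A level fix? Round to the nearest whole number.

Cumulative transfer efficiency: 0.12 × 0.15 × 0.15 × 0.07 = 0.000189
Species A energy = 52 / 0.000189 = 275132 kcal

275132 kcal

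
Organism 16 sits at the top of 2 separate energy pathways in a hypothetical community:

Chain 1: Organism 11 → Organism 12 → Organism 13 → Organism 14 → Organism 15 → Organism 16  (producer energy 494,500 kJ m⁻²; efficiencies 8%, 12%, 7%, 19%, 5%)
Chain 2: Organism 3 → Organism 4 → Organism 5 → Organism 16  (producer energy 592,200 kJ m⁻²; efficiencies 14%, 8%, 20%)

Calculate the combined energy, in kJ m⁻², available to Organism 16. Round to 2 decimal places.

Chain 1: 494500 × 0.08 × 0.12 × 0.07 × 0.19 × 0.05 = 3.156888 kJ m⁻²
Chain 2: 592200 × 0.14 × 0.08 × 0.2 = 1326.528 kJ m⁻²
Total at Organism 16: 3.156888 + 1326.528 = 1329.684888 kJ m⁻²

1329.68 kJ m⁻²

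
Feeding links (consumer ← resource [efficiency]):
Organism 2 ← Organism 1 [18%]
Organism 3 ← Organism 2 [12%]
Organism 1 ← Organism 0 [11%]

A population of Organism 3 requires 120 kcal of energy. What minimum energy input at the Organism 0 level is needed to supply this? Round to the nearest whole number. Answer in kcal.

Cumulative transfer efficiency: 0.11 × 0.18 × 0.12 = 0.002376
Organism 0 energy = 120 / 0.002376 = 50505 kcal

50505 kcal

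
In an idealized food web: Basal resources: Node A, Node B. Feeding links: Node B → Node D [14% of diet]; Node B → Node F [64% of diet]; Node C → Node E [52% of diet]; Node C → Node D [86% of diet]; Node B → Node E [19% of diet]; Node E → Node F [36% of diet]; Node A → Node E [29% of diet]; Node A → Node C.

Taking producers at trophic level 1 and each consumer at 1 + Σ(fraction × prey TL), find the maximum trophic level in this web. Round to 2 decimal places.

Node C: 1 + 1 = 2
Node D: 1 + (0.86×2 + 0.14×1) = 2.86
Node E: 1 + (0.29×1 + 0.19×1 + 0.52×2) = 2.52
Node F: 1 + (0.36×2.52 + 0.64×1) = 2.5472

2.86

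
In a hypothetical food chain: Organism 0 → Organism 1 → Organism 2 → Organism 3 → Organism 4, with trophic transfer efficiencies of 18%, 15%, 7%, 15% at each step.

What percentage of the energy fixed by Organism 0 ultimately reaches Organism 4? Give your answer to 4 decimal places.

Product of link efficiencies: 0.18 × 0.15 × 0.07 × 0.15 = 0.0002835
As a percentage: 0.0002835 × 100 = 0.0284%

0.0284%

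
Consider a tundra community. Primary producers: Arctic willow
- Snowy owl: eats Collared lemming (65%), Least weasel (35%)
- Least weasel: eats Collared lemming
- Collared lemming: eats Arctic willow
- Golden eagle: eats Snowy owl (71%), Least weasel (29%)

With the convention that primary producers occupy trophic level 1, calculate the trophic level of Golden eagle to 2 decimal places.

Collared lemming: 1 + 1 = 2
Least weasel: 1 + 2 = 3
Snowy owl: 1 + (0.65×2 + 0.35×3) = 3.35
Golden eagle: 1 + (0.71×3.35 + 0.29×3) = 4.2485

4.25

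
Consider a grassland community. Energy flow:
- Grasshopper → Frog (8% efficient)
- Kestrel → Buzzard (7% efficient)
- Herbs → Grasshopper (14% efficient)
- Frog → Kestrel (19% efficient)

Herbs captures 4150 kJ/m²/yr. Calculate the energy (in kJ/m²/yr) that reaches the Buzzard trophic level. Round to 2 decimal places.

Grasshopper: 4150 × 0.14 = 581 kJ/m²/yr
Frog: 581 × 0.08 = 46.48 kJ/m²/yr
Kestrel: 46.48 × 0.19 = 8.8312 kJ/m²/yr
Buzzard: 8.8312 × 0.07 = 0.618184 kJ/m²/yr

0.62 kJ/m²/yr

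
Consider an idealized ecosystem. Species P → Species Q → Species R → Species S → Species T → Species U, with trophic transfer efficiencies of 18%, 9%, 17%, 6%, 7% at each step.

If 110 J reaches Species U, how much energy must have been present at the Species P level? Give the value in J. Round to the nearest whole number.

9509977 J

Cumulative transfer efficiency: 0.18 × 0.09 × 0.17 × 0.06 × 0.07 = 0.0000115668
Species P energy = 110 / 0.0000115668 = 9509977 J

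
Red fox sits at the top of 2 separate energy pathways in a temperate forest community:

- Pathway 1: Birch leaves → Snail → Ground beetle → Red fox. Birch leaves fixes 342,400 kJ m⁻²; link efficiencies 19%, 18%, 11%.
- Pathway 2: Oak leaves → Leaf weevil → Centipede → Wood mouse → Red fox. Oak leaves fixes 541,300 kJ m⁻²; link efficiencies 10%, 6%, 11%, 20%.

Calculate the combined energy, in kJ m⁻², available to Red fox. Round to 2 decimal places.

Pathway 1: 342400 × 0.19 × 0.18 × 0.11 = 1288.1088 kJ m⁻²
Pathway 2: 541300 × 0.1 × 0.06 × 0.11 × 0.2 = 71.4516 kJ m⁻²
Total at Red fox: 1288.1088 + 71.4516 = 1359.5604 kJ m⁻²

1359.56 kJ m⁻²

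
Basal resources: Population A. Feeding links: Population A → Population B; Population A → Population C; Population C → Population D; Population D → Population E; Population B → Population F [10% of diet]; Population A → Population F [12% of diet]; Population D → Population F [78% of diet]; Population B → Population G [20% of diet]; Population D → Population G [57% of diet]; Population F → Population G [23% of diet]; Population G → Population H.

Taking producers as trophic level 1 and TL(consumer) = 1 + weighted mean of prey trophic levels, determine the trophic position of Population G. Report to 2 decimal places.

3.95

Population B: 1 + 1 = 2
Population C: 1 + 1 = 2
Population D: 1 + 2 = 3
Population E: 1 + 3 = 4
Population F: 1 + (0.1×2 + 0.12×1 + 0.78×3) = 3.66
Population G: 1 + (0.2×2 + 0.57×3 + 0.23×3.66) = 3.9518
Population H: 1 + 3.9518 = 4.9518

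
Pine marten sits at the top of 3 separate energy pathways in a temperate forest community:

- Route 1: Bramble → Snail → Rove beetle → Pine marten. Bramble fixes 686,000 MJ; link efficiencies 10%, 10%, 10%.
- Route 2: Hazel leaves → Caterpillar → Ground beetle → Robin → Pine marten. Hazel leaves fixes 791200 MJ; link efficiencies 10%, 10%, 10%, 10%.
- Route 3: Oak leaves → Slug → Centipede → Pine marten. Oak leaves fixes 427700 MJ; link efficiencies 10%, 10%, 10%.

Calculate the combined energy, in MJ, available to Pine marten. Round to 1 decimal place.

Route 1: 686000 × 0.1 × 0.1 × 0.1 = 686 MJ
Route 2: 791200 × 0.1 × 0.1 × 0.1 × 0.1 = 79.12 MJ
Route 3: 427700 × 0.1 × 0.1 × 0.1 = 427.7 MJ
Total at Pine marten: 686 + 79.12 + 427.7 = 1192.82 MJ

1192.8 MJ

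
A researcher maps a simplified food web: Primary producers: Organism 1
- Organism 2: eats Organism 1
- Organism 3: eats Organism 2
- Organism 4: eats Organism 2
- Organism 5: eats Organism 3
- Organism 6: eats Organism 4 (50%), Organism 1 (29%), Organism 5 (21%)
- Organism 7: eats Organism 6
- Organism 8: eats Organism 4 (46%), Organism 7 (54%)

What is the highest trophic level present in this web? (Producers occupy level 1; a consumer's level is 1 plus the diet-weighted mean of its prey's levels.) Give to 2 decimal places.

4.88

Organism 2: 1 + 1 = 2
Organism 3: 1 + 2 = 3
Organism 4: 1 + 2 = 3
Organism 5: 1 + 3 = 4
Organism 6: 1 + (0.5×3 + 0.29×1 + 0.21×4) = 3.63
Organism 7: 1 + 3.63 = 4.63
Organism 8: 1 + (0.46×3 + 0.54×4.63) = 4.8802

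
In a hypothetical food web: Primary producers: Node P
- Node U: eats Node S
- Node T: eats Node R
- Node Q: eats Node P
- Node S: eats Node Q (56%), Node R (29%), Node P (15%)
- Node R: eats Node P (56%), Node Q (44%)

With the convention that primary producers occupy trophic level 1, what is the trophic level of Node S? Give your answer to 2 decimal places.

Node Q: 1 + 1 = 2
Node R: 1 + (0.56×1 + 0.44×2) = 2.44
Node S: 1 + (0.56×2 + 0.29×2.44 + 0.15×1) = 2.9776
Node T: 1 + 2.44 = 3.44
Node U: 1 + 2.9776 = 3.9776

2.98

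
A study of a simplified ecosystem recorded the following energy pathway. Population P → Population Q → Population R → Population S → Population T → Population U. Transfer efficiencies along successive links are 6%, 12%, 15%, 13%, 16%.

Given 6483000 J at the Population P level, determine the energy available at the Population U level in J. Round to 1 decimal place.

145.6 J

Population Q: 6483000 × 0.06 = 388980 J
Population R: 388980 × 0.12 = 46677.6 J
Population S: 46677.6 × 0.15 = 7001.64 J
Population T: 7001.64 × 0.13 = 910.2132 J
Population U: 910.2132 × 0.16 = 145.634112 J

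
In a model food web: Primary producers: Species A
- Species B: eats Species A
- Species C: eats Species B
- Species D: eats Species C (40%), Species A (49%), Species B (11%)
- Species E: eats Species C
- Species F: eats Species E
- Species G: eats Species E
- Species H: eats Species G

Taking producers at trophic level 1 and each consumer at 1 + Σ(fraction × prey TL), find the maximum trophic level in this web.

Species B: 1 + 1 = 2
Species C: 1 + 2 = 3
Species D: 1 + (0.4×3 + 0.49×1 + 0.11×2) = 2.91
Species E: 1 + 3 = 4
Species F: 1 + 4 = 5
Species G: 1 + 4 = 5
Species H: 1 + 5 = 6

6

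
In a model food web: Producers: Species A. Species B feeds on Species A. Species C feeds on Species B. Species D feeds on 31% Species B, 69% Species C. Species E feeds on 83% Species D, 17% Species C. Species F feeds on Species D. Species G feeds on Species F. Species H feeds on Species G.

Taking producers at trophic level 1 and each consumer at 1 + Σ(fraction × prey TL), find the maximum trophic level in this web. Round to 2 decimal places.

Species B: 1 + 1 = 2
Species C: 1 + 2 = 3
Species D: 1 + (0.31×2 + 0.69×3) = 3.69
Species E: 1 + (0.83×3.69 + 0.17×3) = 4.5727
Species F: 1 + 3.69 = 4.69
Species G: 1 + 4.69 = 5.69
Species H: 1 + 5.69 = 6.69

6.69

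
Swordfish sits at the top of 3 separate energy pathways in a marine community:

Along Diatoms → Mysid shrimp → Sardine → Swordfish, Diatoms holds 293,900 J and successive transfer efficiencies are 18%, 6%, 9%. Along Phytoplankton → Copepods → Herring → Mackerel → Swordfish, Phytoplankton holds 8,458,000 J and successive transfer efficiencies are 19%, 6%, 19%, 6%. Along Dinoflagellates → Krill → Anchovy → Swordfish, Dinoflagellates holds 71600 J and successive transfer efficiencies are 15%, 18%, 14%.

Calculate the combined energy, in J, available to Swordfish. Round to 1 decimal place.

Via Diatoms: 293900 × 0.18 × 0.06 × 0.09 = 285.6708 J
Via Phytoplankton: 8458000 × 0.19 × 0.06 × 0.19 × 0.06 = 1099.20168 J
Via Dinoflagellates: 71600 × 0.15 × 0.18 × 0.14 = 270.648 J
Total at Swordfish: 285.6708 + 1099.20168 + 270.648 = 1655.52048 J

1655.5 J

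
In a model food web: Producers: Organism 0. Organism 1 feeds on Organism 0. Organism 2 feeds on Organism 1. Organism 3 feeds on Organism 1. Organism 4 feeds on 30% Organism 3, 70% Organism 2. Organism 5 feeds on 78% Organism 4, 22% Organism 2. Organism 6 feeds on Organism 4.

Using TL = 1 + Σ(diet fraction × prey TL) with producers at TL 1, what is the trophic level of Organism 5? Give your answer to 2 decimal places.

4.78

Organism 1: 1 + 1 = 2
Organism 2: 1 + 2 = 3
Organism 3: 1 + 2 = 3
Organism 4: 1 + (0.3×3 + 0.7×3) = 4
Organism 5: 1 + (0.78×4 + 0.22×3) = 4.78
Organism 6: 1 + 4 = 5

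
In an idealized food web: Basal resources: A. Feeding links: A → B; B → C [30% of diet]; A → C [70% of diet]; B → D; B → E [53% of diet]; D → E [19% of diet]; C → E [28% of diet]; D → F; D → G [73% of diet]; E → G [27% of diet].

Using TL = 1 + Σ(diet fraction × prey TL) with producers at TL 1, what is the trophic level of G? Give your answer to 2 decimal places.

4.07

B: 1 + 1 = 2
C: 1 + (0.3×2 + 0.7×1) = 2.3
D: 1 + 2 = 3
E: 1 + (0.53×2 + 0.19×3 + 0.28×2.3) = 3.274
F: 1 + 3 = 4
G: 1 + (0.73×3 + 0.27×3.274) = 4.07398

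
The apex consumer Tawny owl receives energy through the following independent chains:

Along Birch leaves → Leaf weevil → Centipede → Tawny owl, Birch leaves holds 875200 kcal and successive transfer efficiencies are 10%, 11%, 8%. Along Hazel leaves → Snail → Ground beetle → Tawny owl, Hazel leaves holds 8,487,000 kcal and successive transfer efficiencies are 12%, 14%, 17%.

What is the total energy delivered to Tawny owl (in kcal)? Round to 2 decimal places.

Via Birch leaves: 875200 × 0.1 × 0.11 × 0.08 = 770.176 kcal
Via Hazel leaves: 8487000 × 0.12 × 0.14 × 0.17 = 24238.872 kcal
Total at Tawny owl: 770.176 + 24238.872 = 25009.048 kcal

25009.05 kcal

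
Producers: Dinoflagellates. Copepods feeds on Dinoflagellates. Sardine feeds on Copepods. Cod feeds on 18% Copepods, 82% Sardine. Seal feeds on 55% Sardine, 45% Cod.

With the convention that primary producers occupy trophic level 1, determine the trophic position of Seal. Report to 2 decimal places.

Copepods: 1 + 1 = 2
Sardine: 1 + 2 = 3
Cod: 1 + (0.18×2 + 0.82×3) = 3.82
Seal: 1 + (0.55×3 + 0.45×3.82) = 4.369

4.37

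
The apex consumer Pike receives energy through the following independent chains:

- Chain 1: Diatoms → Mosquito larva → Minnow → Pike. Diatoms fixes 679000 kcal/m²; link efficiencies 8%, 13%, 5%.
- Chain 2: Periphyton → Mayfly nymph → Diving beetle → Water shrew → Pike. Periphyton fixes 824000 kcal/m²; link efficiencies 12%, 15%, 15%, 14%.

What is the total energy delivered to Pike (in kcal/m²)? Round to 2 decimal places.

664.55 kcal/m²

Chain 1: 679000 × 0.08 × 0.13 × 0.05 = 353.08 kcal/m²
Chain 2: 824000 × 0.12 × 0.15 × 0.15 × 0.14 = 311.472 kcal/m²
Total at Pike: 353.08 + 311.472 = 664.552 kcal/m²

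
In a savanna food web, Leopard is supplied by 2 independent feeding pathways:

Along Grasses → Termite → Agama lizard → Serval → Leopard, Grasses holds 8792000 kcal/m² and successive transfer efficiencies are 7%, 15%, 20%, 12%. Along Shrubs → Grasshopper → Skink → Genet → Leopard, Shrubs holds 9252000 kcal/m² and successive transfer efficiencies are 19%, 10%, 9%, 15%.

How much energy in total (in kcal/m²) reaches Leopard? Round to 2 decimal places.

Via Grasses: 8792000 × 0.07 × 0.15 × 0.2 × 0.12 = 2215.584 kcal/m²
Via Shrubs: 9252000 × 0.19 × 0.1 × 0.09 × 0.15 = 2373.138 kcal/m²
Total at Leopard: 2215.584 + 2373.138 = 4588.722 kcal/m²

4588.72 kcal/m²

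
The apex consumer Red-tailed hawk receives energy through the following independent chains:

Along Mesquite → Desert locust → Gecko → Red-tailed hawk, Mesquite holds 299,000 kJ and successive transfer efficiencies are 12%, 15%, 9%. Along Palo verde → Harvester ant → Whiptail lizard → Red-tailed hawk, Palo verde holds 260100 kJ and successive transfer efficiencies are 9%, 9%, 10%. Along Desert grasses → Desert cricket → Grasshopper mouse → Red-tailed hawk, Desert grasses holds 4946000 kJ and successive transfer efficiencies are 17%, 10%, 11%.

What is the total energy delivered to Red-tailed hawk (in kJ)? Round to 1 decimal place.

Via Mesquite: 299000 × 0.12 × 0.15 × 0.09 = 484.38 kJ
Via Palo verde: 260100 × 0.09 × 0.09 × 0.1 = 210.681 kJ
Via Desert grasses: 4946000 × 0.17 × 0.1 × 0.11 = 9249.02 kJ
Total at Red-tailed hawk: 484.38 + 210.681 + 9249.02 = 9944.081 kJ

9944.1 kJ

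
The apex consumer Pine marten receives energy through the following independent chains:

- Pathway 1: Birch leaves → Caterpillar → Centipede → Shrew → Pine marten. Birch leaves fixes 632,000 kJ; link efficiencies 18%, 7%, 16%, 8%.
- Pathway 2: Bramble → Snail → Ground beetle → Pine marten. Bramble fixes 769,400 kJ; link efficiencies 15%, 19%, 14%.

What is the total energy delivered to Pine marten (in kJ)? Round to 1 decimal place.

3171.8 kJ

Pathway 1: 632000 × 0.18 × 0.07 × 0.16 × 0.08 = 101.92896 kJ
Pathway 2: 769400 × 0.15 × 0.19 × 0.14 = 3069.906 kJ
Total at Pine marten: 101.92896 + 3069.906 = 3171.83496 kJ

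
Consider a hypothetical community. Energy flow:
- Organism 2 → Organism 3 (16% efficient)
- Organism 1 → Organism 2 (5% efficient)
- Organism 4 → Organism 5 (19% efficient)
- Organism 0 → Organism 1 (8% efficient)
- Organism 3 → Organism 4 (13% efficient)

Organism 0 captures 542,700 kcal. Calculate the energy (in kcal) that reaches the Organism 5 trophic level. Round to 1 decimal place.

8.6 kcal

Organism 1: 542700 × 0.08 = 43416 kcal
Organism 2: 43416 × 0.05 = 2170.8 kcal
Organism 3: 2170.8 × 0.16 = 347.328 kcal
Organism 4: 347.328 × 0.13 = 45.15264 kcal
Organism 5: 45.15264 × 0.19 = 8.5790016 kcal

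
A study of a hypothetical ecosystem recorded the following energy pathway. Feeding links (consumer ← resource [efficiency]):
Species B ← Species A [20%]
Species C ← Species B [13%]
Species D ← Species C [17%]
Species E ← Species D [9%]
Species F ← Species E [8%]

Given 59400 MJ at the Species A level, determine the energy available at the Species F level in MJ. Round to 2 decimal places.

1.89 MJ

Species B: 59400 × 0.2 = 11880 MJ
Species C: 11880 × 0.13 = 1544.4 MJ
Species D: 1544.4 × 0.17 = 262.548 MJ
Species E: 262.548 × 0.09 = 23.62932 MJ
Species F: 23.62932 × 0.08 = 1.8903456 MJ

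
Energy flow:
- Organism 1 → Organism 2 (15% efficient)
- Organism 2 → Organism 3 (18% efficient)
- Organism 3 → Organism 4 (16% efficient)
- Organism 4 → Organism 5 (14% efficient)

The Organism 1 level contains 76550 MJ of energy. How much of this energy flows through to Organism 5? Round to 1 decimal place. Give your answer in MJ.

46.3 MJ

Organism 2: 76550 × 0.15 = 11482.5 MJ
Organism 3: 11482.5 × 0.18 = 2066.85 MJ
Organism 4: 2066.85 × 0.16 = 330.696 MJ
Organism 5: 330.696 × 0.14 = 46.29744 MJ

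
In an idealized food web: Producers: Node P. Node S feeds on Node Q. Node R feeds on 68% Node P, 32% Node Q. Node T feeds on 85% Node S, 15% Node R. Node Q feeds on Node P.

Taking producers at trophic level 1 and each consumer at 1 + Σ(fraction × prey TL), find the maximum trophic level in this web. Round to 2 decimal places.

Node Q: 1 + 1 = 2
Node R: 1 + (0.68×1 + 0.32×2) = 2.32
Node S: 1 + 2 = 3
Node T: 1 + (0.85×3 + 0.15×2.32) = 3.898

3.90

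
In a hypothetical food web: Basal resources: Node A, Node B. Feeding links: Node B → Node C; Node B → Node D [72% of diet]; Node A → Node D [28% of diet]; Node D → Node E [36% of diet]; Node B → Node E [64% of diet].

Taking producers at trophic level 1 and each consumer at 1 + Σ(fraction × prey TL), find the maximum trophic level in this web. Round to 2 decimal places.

Node C: 1 + 1 = 2
Node D: 1 + (0.72×1 + 0.28×1) = 2
Node E: 1 + (0.36×2 + 0.64×1) = 2.36

2.36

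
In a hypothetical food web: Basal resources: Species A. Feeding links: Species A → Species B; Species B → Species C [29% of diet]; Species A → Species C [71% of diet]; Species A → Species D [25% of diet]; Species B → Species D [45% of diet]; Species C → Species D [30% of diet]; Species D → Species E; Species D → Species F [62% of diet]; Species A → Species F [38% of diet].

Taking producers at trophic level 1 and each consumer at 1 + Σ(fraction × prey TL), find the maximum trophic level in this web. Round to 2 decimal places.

Species B: 1 + 1 = 2
Species C: 1 + (0.29×2 + 0.71×1) = 2.29
Species D: 1 + (0.25×1 + 0.45×2 + 0.3×2.29) = 2.837
Species E: 1 + 2.837 = 3.837
Species F: 1 + (0.62×2.837 + 0.38×1) = 3.13894

3.84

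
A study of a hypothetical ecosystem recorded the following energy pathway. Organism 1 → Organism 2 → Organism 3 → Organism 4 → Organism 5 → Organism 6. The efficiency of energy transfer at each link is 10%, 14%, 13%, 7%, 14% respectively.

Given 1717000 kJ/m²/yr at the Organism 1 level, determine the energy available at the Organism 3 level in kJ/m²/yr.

24038 kJ/m²/yr

Organism 2: 1717000 × 0.1 = 171700 kJ/m²/yr
Organism 3: 171700 × 0.14 = 24038 kJ/m²/yr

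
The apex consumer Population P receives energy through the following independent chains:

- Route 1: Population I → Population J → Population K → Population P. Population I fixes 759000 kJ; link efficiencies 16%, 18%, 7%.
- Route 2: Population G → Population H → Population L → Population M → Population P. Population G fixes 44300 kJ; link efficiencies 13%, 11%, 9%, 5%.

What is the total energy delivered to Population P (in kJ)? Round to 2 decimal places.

1532.99 kJ

Route 1: 759000 × 0.16 × 0.18 × 0.07 = 1530.144 kJ
Route 2: 44300 × 0.13 × 0.11 × 0.09 × 0.05 = 2.850705 kJ
Total at Population P: 1530.144 + 2.850705 = 1532.994705 kJ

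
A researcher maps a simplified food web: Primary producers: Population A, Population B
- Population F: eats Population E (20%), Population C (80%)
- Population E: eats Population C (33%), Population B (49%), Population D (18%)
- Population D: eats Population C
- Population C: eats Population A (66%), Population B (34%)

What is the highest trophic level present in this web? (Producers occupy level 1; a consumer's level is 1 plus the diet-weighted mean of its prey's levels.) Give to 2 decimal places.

3.14

Population C: 1 + (0.66×1 + 0.34×1) = 2
Population D: 1 + 2 = 3
Population E: 1 + (0.33×2 + 0.49×1 + 0.18×3) = 2.69
Population F: 1 + (0.2×2.69 + 0.8×2) = 3.138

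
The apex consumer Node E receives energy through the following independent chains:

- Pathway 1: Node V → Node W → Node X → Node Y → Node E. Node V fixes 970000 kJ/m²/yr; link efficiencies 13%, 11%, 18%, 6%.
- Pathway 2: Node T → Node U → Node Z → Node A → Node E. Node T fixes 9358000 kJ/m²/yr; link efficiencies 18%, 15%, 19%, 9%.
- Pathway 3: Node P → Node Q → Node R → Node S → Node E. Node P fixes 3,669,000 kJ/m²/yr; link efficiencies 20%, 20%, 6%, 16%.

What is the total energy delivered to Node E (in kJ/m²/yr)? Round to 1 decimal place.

5879.3 kJ/m²/yr

Pathway 1: 970000 × 0.13 × 0.11 × 0.18 × 0.06 = 149.8068 kJ/m²/yr
Pathway 2: 9358000 × 0.18 × 0.15 × 0.19 × 0.09 = 4320.5886 kJ/m²/yr
Pathway 3: 3669000 × 0.2 × 0.2 × 0.06 × 0.16 = 1408.896 kJ/m²/yr
Total at Node E: 149.8068 + 4320.5886 + 1408.896 = 5879.2914 kJ/m²/yr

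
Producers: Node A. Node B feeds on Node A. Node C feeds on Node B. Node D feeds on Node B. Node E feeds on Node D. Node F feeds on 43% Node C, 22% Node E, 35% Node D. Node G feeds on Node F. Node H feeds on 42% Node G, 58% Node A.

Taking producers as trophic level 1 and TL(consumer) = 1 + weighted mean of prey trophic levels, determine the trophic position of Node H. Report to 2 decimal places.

3.77

Node B: 1 + 1 = 2
Node C: 1 + 2 = 3
Node D: 1 + 2 = 3
Node E: 1 + 3 = 4
Node F: 1 + (0.43×3 + 0.22×4 + 0.35×3) = 4.22
Node G: 1 + 4.22 = 5.22
Node H: 1 + (0.42×5.22 + 0.58×1) = 3.7724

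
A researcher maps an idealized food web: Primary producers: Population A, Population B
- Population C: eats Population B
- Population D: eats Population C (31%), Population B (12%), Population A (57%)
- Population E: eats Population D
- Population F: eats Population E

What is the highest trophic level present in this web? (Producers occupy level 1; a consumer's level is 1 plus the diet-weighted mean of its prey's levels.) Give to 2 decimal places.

4.31

Population C: 1 + 1 = 2
Population D: 1 + (0.31×2 + 0.12×1 + 0.57×1) = 2.31
Population E: 1 + 2.31 = 3.31
Population F: 1 + 3.31 = 4.31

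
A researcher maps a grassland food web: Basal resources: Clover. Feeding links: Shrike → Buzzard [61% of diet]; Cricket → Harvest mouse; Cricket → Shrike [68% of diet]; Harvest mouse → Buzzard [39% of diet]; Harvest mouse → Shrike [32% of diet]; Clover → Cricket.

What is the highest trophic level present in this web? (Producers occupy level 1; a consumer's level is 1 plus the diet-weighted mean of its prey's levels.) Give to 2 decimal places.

Cricket: 1 + 1 = 2
Harvest mouse: 1 + 2 = 3
Shrike: 1 + (0.68×2 + 0.32×3) = 3.32
Buzzard: 1 + (0.61×3.32 + 0.39×3) = 4.1952

4.20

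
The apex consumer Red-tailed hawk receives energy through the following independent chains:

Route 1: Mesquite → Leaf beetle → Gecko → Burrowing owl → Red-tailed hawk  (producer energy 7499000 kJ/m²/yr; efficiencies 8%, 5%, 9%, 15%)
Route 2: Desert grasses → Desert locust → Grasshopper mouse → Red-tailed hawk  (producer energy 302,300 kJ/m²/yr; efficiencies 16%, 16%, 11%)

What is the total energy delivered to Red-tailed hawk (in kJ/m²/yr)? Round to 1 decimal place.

1256.2 kJ/m²/yr

Route 1: 7499000 × 0.08 × 0.05 × 0.09 × 0.15 = 404.946 kJ/m²/yr
Route 2: 302300 × 0.16 × 0.16 × 0.11 = 851.2768 kJ/m²/yr
Total at Red-tailed hawk: 404.946 + 851.2768 = 1256.2228 kJ/m²/yr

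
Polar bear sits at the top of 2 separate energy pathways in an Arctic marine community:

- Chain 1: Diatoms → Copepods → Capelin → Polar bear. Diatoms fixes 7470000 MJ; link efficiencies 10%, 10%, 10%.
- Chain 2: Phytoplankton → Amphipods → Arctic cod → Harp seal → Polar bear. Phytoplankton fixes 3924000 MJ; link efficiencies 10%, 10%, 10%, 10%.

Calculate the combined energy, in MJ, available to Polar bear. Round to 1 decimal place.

7862.4 MJ

Chain 1: 7470000 × 0.1 × 0.1 × 0.1 = 7470 MJ
Chain 2: 3924000 × 0.1 × 0.1 × 0.1 × 0.1 = 392.4 MJ
Total at Polar bear: 7470 + 392.4 = 7862.4 MJ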